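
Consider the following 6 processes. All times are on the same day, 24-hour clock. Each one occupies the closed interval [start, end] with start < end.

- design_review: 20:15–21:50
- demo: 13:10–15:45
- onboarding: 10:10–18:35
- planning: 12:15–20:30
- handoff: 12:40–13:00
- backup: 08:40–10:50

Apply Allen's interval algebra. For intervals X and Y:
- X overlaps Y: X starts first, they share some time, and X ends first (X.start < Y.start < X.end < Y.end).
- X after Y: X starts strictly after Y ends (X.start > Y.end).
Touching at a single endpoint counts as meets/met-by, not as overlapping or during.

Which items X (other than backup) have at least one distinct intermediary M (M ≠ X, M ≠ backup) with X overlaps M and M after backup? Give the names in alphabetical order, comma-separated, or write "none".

onboarding, planning

Target backup = [08:40, 10:50].
Intermediaries M with M after backup: demo, design_review, handoff, planning.
Via demo — items with X overlaps demo: none.
Via design_review — items with X overlaps design_review: planning.
Via handoff — items with X overlaps handoff: none.
Via planning — items with X overlaps planning: onboarding.
Union: onboarding, planning.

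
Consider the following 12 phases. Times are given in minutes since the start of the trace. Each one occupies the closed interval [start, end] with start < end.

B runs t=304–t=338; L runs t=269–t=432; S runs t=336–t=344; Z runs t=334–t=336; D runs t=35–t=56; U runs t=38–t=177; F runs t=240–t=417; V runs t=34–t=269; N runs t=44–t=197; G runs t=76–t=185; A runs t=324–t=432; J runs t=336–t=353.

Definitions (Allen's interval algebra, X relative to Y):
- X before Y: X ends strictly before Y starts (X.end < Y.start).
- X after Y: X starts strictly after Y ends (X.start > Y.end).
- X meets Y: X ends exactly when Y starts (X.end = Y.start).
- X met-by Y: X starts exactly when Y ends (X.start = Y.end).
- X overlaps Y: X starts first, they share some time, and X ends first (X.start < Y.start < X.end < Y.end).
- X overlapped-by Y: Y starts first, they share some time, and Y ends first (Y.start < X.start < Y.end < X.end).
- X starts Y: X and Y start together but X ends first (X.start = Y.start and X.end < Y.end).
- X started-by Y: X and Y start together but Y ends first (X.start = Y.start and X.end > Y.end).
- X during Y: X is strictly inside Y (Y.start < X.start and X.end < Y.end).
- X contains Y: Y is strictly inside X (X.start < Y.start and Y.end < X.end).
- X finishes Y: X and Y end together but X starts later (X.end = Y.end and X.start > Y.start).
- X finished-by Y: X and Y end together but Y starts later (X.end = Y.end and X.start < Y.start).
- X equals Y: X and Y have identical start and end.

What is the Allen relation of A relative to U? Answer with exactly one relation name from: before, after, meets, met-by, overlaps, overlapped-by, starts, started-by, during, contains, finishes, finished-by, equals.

A = [t=324, t=432]; U = [t=38, t=177].
Compare endpoints: A.start > U.start, A.start > U.end, A.end > U.start, A.end > U.end.
That pattern is 'after'.

after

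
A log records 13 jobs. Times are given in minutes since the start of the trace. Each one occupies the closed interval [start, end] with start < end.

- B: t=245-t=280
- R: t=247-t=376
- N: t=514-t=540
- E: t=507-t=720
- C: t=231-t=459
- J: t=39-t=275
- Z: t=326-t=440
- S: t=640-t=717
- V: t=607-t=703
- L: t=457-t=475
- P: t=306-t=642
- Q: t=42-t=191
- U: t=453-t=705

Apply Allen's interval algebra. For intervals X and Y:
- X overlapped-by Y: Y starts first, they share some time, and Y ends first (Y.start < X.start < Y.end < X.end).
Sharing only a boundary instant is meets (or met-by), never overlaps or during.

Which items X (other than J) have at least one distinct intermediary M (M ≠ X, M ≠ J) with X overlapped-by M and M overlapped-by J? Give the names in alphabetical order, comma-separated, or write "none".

L, P, R, U, Z

Target J = [t=39, t=275].
Intermediaries M with M overlapped-by J: B, C, R.
Via B — items with X overlapped-by B: R.
Via C — items with X overlapped-by C: L, P, U.
Via R — items with X overlapped-by R: P, Z.
Union: L, P, R, U, Z.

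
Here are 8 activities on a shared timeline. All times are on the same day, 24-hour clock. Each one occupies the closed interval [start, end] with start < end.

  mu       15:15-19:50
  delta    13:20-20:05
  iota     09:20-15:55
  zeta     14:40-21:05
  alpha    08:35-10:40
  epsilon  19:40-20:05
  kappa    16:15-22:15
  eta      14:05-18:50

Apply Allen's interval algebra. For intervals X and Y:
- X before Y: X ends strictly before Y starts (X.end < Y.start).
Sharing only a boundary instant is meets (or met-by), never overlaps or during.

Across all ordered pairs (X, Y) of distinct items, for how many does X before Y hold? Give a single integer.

9

Checking all 56 ordered pairs for relation 'before'; matching pairs in alphabetical order:
(alpha, delta): alpha before delta ✓
(alpha, epsilon): alpha before epsilon ✓
(alpha, eta): alpha before eta ✓
(alpha, kappa): alpha before kappa ✓
(alpha, mu): alpha before mu ✓
(alpha, zeta): alpha before zeta ✓
(eta, epsilon): eta before epsilon ✓
(iota, epsilon): iota before epsilon ✓
(iota, kappa): iota before kappa ✓
Count: 9.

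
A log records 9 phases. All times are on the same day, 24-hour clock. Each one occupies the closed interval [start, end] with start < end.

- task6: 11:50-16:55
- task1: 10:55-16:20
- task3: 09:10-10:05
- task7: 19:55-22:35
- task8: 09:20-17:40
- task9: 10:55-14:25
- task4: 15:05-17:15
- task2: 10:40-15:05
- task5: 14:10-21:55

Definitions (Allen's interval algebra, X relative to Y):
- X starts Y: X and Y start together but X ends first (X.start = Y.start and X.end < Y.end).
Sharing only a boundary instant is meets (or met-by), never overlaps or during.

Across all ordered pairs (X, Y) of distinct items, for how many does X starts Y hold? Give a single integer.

1

Checking all 72 ordered pairs for relation 'starts'; matching pairs in alphabetical order:
(task9, task1): task9 starts task1 ✓
Count: 1.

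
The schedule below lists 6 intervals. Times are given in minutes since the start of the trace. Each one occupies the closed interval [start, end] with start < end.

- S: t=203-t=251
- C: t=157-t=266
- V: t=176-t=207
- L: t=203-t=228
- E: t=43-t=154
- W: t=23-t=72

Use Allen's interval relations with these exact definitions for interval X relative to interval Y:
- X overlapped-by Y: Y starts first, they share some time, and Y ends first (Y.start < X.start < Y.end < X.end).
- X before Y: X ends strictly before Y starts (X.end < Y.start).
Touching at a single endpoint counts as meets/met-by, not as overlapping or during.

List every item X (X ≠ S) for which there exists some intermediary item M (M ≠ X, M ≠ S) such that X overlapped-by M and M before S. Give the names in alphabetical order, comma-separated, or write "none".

Target S = [t=203, t=251].
Intermediaries M with M before S: E, W.
Via E — items with X overlapped-by E: none.
Via W — items with X overlapped-by W: E.
Union: E.

E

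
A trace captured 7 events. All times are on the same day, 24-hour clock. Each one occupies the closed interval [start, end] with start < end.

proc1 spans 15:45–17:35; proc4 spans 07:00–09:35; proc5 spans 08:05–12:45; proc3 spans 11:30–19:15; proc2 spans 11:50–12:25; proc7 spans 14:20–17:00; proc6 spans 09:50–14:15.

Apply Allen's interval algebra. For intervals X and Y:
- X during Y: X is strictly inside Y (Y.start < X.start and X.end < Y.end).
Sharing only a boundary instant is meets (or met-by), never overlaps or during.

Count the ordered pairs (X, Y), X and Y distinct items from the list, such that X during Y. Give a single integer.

Checking all 42 ordered pairs for relation 'during'; matching pairs in alphabetical order:
(proc1, proc3): proc1 during proc3 ✓
(proc2, proc3): proc2 during proc3 ✓
(proc2, proc5): proc2 during proc5 ✓
(proc2, proc6): proc2 during proc6 ✓
(proc7, proc3): proc7 during proc3 ✓
Count: 5.

5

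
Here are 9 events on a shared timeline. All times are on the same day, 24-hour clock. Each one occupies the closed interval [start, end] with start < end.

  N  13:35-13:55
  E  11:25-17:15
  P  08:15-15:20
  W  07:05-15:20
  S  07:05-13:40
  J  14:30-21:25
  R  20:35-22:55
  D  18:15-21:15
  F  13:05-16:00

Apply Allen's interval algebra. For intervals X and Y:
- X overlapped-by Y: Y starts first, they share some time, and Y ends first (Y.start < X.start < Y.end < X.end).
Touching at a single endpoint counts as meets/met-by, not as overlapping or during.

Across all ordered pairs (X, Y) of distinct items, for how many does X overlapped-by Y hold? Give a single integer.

14

Checking all 72 ordered pairs for relation 'overlapped-by'; matching pairs in alphabetical order:
(E, P): E overlapped-by P ✓
(E, S): E overlapped-by S ✓
(E, W): E overlapped-by W ✓
(F, P): F overlapped-by P ✓
(F, S): F overlapped-by S ✓
(F, W): F overlapped-by W ✓
(J, E): J overlapped-by E ✓
(J, F): J overlapped-by F ✓
(J, P): J overlapped-by P ✓
(J, W): J overlapped-by W ✓
(N, S): N overlapped-by S ✓
(P, S): P overlapped-by S ✓
(R, D): R overlapped-by D ✓
(R, J): R overlapped-by J ✓
Count: 14.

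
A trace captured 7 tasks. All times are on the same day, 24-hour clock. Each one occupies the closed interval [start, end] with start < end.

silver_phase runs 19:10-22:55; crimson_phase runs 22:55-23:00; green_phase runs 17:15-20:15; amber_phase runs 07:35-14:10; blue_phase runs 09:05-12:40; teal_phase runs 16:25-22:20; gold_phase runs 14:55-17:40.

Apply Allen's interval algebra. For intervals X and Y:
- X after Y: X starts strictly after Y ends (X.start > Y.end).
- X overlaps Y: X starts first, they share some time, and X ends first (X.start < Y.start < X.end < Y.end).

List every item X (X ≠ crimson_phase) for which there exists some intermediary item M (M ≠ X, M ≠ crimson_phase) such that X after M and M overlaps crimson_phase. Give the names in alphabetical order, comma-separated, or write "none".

none

Target crimson_phase = [22:55, 23:00].
Intermediaries M with M overlaps crimson_phase: none.
Union: none.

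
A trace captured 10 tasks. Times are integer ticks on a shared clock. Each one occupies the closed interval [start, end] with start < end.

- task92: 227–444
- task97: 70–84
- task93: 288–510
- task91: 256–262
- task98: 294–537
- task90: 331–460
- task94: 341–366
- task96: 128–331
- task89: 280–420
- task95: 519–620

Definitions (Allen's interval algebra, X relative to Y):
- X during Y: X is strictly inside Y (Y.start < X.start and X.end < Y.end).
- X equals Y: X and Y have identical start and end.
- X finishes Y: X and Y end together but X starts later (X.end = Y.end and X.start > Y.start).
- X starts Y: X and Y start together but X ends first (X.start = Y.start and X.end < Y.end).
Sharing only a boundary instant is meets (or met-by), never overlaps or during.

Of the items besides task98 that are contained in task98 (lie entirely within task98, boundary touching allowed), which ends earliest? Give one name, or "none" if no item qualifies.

task94

Target task98 = [294, 537].
task89 [280, 420] → overlaps → excluded.
task90 [331, 460] → during → candidate.
task91 [256, 262] → before → excluded.
task92 [227, 444] → overlaps → excluded.
task93 [288, 510] → overlaps → excluded.
task94 [341, 366] → during → candidate.
task95 [519, 620] → overlapped-by → excluded.
task96 [128, 331] → overlaps → excluded.
task97 [70, 84] → before → excluded.
Among candidates, earliest end is 366 → task94.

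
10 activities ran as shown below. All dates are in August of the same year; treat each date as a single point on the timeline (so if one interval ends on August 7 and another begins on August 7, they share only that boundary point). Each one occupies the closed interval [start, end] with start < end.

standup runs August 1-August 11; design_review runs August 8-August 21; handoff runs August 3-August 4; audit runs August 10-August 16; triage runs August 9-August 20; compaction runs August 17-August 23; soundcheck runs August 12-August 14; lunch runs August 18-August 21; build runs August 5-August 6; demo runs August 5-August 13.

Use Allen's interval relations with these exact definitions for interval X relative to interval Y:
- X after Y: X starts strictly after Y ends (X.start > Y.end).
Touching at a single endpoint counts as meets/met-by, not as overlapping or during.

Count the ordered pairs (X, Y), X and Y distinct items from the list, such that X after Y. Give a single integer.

Checking all 90 ordered pairs for relation 'after'; matching pairs in alphabetical order:
(audit, build): audit after build ✓
(audit, handoff): audit after handoff ✓
(build, handoff): build after handoff ✓
(compaction, audit): compaction after audit ✓
(compaction, build): compaction after build ✓
(compaction, demo): compaction after demo ✓
(compaction, handoff): compaction after handoff ✓
(compaction, soundcheck): compaction after soundcheck ✓
(compaction, standup): compaction after standup ✓
(demo, handoff): demo after handoff ✓
(design_review, build): design_review after build ✓
(design_review, handoff): design_review after handoff ✓
(lunch, audit): lunch after audit ✓
(lunch, build): lunch after build ✓
(lunch, demo): lunch after demo ✓
(lunch, handoff): lunch after handoff ✓
(lunch, soundcheck): lunch after soundcheck ✓
(lunch, standup): lunch after standup ✓
(soundcheck, build): soundcheck after build ✓
(soundcheck, handoff): soundcheck after handoff ✓
(soundcheck, standup): soundcheck after standup ✓
(triage, build): triage after build ✓
(triage, handoff): triage after handoff ✓
Count: 23.

23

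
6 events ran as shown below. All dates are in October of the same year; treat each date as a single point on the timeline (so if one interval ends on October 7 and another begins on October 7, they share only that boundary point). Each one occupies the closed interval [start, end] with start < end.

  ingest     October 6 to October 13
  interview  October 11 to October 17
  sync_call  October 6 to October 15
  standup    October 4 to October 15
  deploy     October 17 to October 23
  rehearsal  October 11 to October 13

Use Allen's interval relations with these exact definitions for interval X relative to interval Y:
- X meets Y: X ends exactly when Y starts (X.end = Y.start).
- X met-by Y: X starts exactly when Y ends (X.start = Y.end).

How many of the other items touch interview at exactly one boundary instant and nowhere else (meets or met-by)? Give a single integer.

Target interview = [October 11, October 17].
deploy [October 17, October 23] → met-by → counts.
ingest [October 6, October 13] → overlaps → no.
rehearsal [October 11, October 13] → starts → no.
standup [October 4, October 15] → overlaps → no.
sync_call [October 6, October 15] → overlaps → no.
Total: 1.

1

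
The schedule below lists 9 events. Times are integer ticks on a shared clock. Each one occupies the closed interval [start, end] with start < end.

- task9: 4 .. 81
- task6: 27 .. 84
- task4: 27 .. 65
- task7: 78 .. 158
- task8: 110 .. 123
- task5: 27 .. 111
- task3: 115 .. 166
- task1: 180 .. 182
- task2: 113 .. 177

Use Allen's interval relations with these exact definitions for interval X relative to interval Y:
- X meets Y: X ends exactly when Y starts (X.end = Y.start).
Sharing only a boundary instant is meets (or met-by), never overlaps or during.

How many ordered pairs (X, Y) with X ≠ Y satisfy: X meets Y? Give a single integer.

0

Checking all 72 ordered pairs for relation 'meets'; matching pairs in alphabetical order:
No pair satisfies it.
Count: 0.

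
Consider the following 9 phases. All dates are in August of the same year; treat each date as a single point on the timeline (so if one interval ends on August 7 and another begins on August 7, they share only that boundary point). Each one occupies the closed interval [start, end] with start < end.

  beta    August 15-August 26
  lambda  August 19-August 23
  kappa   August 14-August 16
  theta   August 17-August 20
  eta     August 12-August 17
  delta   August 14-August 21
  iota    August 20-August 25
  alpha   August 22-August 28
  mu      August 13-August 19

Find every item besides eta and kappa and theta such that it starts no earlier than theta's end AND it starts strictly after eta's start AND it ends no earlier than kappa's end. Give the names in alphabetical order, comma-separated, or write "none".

alpha, iota

Conditions: its start is no earlier than theta's end (X.start >= August 20) AND its start is strictly after eta's start (X.start > August 12) AND its end is no earlier than kappa's end (X.end >= August 16).
alpha: start August 22 >= August 20? ✓; start August 22 > August 12? ✓; end August 28 >= August 16? ✓ → yes.
beta: start August 15 >= August 20? ✗; start August 15 > August 12? ✓; end August 26 >= August 16? ✓ → no.
delta: start August 14 >= August 20? ✗; start August 14 > August 12? ✓; end August 21 >= August 16? ✓ → no.
iota: start August 20 >= August 20? ✓; start August 20 > August 12? ✓; end August 25 >= August 16? ✓ → yes.
lambda: start August 19 >= August 20? ✗; start August 19 > August 12? ✓; end August 23 >= August 16? ✓ → no.
mu: start August 13 >= August 20? ✗; start August 13 > August 12? ✓; end August 19 >= August 16? ✓ → no.
Result: alpha, iota.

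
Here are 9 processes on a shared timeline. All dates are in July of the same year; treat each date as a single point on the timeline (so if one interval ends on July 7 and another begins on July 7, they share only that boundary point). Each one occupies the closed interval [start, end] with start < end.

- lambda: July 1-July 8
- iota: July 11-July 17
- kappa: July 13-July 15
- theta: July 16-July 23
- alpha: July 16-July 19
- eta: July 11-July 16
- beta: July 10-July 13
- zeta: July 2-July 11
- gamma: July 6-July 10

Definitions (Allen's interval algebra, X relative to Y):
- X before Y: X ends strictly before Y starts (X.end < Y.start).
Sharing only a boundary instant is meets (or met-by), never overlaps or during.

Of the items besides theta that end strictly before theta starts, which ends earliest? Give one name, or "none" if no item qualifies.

Target theta = [July 16, July 23].
alpha [July 16, July 19] → starts → excluded.
beta [July 10, July 13] → before → candidate.
eta [July 11, July 16] → meets → excluded.
gamma [July 6, July 10] → before → candidate.
iota [July 11, July 17] → overlaps → excluded.
kappa [July 13, July 15] → before → candidate.
lambda [July 1, July 8] → before → candidate.
zeta [July 2, July 11] → before → candidate.
Among candidates, earliest end is July 8 → lambda.

lambda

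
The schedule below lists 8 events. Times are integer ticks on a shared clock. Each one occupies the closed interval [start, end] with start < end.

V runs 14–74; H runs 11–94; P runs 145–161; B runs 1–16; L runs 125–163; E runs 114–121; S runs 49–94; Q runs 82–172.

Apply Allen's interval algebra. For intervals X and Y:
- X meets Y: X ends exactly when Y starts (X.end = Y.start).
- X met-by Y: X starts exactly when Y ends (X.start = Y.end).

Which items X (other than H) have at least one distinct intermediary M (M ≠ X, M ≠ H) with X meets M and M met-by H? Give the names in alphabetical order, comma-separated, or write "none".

Target H = [11, 94].
Intermediaries M with M met-by H: none.
Union: none.

none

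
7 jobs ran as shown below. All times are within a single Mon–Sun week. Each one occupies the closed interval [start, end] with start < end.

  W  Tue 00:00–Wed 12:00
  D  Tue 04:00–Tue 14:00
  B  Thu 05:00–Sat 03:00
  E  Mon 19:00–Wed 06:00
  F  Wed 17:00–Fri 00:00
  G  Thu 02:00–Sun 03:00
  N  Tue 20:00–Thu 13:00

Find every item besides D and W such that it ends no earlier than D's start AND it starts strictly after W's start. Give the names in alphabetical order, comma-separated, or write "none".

Conditions: its end is no earlier than D's start (X.end >= Tue 04:00) AND its start is strictly after W's start (X.start > Tue 00:00).
B: end Sat 03:00 >= Tue 04:00? ✓; start Thu 05:00 > Tue 00:00? ✓ → yes.
E: end Wed 06:00 >= Tue 04:00? ✓; start Mon 19:00 > Tue 00:00? ✗ → no.
F: end Fri 00:00 >= Tue 04:00? ✓; start Wed 17:00 > Tue 00:00? ✓ → yes.
G: end Sun 03:00 >= Tue 04:00? ✓; start Thu 02:00 > Tue 00:00? ✓ → yes.
N: end Thu 13:00 >= Tue 04:00? ✓; start Tue 20:00 > Tue 00:00? ✓ → yes.
Result: B, F, G, N.

B, F, G, N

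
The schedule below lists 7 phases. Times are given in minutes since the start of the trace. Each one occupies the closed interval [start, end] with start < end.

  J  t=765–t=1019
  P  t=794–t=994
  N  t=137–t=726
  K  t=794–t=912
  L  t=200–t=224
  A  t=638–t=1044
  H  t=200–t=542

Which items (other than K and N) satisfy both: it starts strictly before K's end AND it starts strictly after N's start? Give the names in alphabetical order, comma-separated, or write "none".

A, H, J, L, P

Conditions: its start is strictly before K's end (X.start < t=912) AND its start is strictly after N's start (X.start > t=137).
A: start t=638 < t=912? ✓; start t=638 > t=137? ✓ → yes.
H: start t=200 < t=912? ✓; start t=200 > t=137? ✓ → yes.
J: start t=765 < t=912? ✓; start t=765 > t=137? ✓ → yes.
L: start t=200 < t=912? ✓; start t=200 > t=137? ✓ → yes.
P: start t=794 < t=912? ✓; start t=794 > t=137? ✓ → yes.
Result: A, H, J, L, P.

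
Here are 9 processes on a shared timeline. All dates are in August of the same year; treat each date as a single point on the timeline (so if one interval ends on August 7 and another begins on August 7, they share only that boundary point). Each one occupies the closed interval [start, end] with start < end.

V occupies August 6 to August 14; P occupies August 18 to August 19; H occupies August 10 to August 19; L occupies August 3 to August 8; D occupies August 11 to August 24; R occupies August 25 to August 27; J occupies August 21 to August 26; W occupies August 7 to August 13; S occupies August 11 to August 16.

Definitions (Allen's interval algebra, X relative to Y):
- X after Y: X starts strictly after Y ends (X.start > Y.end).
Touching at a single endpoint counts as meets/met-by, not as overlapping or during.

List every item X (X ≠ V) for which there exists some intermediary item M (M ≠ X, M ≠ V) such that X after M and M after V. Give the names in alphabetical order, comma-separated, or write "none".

J, R

Target V = [August 6, August 14].
Intermediaries M with M after V: J, P, R.
Via J — items with X after J: none.
Via P — items with X after P: J, R.
Via R — items with X after R: none.
Union: J, R.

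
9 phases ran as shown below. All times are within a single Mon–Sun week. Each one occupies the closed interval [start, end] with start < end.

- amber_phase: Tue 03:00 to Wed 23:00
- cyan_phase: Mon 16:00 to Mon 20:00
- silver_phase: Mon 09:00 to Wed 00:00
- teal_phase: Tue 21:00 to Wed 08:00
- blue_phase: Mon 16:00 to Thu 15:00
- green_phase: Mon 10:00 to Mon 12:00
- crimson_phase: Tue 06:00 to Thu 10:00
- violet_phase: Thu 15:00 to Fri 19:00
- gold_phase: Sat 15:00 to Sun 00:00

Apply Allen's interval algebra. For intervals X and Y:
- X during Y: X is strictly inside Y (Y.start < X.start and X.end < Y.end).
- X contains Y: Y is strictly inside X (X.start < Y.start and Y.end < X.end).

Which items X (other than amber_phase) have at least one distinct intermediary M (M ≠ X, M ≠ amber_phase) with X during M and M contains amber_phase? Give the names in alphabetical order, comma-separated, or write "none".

Target amber_phase = [Tue 03:00, Wed 23:00].
Intermediaries M with M contains amber_phase: blue_phase.
Via blue_phase — items with X during blue_phase: crimson_phase, teal_phase.
Union: crimson_phase, teal_phase.

crimson_phase, teal_phase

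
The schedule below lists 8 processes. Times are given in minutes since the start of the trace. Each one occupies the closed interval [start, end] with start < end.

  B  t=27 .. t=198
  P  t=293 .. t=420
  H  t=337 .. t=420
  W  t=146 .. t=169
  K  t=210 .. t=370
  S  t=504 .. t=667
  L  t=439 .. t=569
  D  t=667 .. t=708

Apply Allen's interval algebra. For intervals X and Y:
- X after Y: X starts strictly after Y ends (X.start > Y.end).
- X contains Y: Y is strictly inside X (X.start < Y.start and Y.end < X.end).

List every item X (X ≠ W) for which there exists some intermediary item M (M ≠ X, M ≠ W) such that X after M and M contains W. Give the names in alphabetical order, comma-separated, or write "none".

Target W = [t=146, t=169].
Intermediaries M with M contains W: B.
Via B — items with X after B: D, H, K, L, P, S.
Union: D, H, K, L, P, S.

D, H, K, L, P, S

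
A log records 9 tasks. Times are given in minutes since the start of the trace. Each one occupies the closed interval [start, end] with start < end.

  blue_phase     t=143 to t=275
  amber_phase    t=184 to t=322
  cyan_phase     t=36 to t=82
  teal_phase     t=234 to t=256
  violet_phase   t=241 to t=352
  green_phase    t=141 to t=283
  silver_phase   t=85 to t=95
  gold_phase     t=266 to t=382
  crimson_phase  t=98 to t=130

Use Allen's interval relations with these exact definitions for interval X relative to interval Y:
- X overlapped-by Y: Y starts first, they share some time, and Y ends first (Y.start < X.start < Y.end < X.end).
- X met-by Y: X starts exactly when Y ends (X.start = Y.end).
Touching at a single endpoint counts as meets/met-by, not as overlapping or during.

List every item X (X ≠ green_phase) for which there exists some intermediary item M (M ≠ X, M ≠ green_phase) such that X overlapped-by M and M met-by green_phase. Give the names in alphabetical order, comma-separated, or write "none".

Target green_phase = [t=141, t=283].
Intermediaries M with M met-by green_phase: none.
Union: none.

none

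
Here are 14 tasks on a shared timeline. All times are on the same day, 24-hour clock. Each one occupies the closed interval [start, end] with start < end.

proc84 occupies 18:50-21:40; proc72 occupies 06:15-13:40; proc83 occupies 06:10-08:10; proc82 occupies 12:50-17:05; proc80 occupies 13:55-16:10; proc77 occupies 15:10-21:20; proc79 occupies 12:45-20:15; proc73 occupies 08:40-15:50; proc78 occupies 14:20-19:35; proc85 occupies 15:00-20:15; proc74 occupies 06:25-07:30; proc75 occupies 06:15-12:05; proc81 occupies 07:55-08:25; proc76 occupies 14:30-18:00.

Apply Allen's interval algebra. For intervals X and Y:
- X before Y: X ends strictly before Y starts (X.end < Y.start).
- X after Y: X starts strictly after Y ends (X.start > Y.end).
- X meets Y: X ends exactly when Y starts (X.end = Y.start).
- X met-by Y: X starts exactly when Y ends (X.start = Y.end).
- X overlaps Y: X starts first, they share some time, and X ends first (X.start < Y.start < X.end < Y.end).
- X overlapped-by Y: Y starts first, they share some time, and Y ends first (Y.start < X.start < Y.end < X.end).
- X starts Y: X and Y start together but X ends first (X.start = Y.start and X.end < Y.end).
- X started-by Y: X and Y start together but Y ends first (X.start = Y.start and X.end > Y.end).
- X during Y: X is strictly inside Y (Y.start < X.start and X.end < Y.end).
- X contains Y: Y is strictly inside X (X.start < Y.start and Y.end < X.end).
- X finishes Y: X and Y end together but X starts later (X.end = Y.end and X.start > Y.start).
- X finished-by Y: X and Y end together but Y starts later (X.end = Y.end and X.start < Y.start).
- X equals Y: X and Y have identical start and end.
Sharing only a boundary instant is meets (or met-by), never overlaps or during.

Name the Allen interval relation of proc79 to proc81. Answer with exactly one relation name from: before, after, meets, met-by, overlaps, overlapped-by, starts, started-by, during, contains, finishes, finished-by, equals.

proc79 = [12:45, 20:15]; proc81 = [07:55, 08:25].
Compare endpoints: proc79.start > proc81.start, proc79.start > proc81.end, proc79.end > proc81.start, proc79.end > proc81.end.
That pattern is 'after'.

after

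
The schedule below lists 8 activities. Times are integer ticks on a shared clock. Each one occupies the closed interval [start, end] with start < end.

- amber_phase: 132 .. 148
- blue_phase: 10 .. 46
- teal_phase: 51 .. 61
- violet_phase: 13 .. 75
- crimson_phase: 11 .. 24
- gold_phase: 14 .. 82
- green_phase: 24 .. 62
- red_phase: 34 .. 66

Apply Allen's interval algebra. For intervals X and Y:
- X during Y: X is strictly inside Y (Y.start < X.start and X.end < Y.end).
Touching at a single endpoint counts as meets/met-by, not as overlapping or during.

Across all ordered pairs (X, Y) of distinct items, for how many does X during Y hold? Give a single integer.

Checking all 56 ordered pairs for relation 'during'; matching pairs in alphabetical order:
(crimson_phase, blue_phase): crimson_phase during blue_phase ✓
(green_phase, gold_phase): green_phase during gold_phase ✓
(green_phase, violet_phase): green_phase during violet_phase ✓
(red_phase, gold_phase): red_phase during gold_phase ✓
(red_phase, violet_phase): red_phase during violet_phase ✓
(teal_phase, gold_phase): teal_phase during gold_phase ✓
(teal_phase, green_phase): teal_phase during green_phase ✓
(teal_phase, red_phase): teal_phase during red_phase ✓
(teal_phase, violet_phase): teal_phase during violet_phase ✓
Count: 9.

9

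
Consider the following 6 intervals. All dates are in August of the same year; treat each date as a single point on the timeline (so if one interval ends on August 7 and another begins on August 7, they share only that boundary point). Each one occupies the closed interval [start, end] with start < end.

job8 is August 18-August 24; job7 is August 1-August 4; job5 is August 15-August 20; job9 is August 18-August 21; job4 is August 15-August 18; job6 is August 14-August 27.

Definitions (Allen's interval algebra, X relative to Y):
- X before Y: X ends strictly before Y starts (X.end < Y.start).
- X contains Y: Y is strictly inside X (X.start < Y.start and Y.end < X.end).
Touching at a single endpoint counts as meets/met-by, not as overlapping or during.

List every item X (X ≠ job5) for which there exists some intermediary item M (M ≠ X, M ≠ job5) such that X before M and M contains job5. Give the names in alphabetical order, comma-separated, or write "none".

job7

Target job5 = [August 15, August 20].
Intermediaries M with M contains job5: job6.
Via job6 — items with X before job6: job7.
Union: job7.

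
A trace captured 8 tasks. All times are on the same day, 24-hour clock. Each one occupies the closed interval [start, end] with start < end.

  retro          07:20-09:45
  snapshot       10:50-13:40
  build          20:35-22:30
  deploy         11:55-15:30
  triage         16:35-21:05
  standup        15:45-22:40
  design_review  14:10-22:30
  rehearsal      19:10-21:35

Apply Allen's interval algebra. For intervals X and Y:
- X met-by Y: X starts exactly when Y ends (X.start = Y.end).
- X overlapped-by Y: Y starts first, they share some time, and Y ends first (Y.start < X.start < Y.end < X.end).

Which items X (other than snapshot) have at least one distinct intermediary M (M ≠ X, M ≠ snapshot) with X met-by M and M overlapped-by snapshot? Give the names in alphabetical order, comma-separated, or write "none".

Target snapshot = [10:50, 13:40].
Intermediaries M with M overlapped-by snapshot: deploy.
Via deploy — items with X met-by deploy: none.
Union: none.

none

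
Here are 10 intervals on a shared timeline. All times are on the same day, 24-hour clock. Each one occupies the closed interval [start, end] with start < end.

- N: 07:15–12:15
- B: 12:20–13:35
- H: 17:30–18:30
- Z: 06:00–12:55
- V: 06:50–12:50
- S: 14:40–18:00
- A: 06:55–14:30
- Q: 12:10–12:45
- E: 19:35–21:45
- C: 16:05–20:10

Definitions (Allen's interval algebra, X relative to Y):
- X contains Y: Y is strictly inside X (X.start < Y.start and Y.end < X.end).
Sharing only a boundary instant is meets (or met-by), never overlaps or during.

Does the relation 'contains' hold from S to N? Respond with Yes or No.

No

S = [14:40, 18:00], N = [07:15, 12:15].
Actual relation of S to N: after.
Asked whether 'contains' holds → No.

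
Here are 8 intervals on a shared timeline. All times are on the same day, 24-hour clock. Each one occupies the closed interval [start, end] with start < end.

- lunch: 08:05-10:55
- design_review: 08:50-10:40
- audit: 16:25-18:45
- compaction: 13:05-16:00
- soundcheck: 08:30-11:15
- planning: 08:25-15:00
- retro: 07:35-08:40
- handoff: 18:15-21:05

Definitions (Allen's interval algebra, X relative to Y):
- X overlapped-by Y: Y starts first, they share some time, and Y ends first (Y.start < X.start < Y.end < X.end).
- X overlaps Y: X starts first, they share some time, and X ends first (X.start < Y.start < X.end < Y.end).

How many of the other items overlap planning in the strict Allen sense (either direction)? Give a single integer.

Target planning = [08:25, 15:00].
audit [16:25, 18:45] → after → no.
compaction [13:05, 16:00] → overlapped-by → counts.
design_review [08:50, 10:40] → during → no.
handoff [18:15, 21:05] → after → no.
lunch [08:05, 10:55] → overlaps → counts.
retro [07:35, 08:40] → overlaps → counts.
soundcheck [08:30, 11:15] → during → no.
Total: 3.

3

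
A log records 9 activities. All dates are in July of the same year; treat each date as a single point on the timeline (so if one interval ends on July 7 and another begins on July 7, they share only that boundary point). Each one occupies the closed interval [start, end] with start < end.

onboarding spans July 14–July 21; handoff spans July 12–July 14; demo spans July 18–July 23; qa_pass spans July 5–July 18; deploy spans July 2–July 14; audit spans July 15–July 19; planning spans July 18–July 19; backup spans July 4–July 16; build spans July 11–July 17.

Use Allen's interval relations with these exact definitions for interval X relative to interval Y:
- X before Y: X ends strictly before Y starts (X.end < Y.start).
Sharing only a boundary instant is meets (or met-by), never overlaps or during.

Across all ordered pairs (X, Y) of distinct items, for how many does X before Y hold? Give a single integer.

10

Checking all 72 ordered pairs for relation 'before'; matching pairs in alphabetical order:
(backup, demo): backup before demo ✓
(backup, planning): backup before planning ✓
(build, demo): build before demo ✓
(build, planning): build before planning ✓
(deploy, audit): deploy before audit ✓
(deploy, demo): deploy before demo ✓
(deploy, planning): deploy before planning ✓
(handoff, audit): handoff before audit ✓
(handoff, demo): handoff before demo ✓
(handoff, planning): handoff before planning ✓
Count: 10.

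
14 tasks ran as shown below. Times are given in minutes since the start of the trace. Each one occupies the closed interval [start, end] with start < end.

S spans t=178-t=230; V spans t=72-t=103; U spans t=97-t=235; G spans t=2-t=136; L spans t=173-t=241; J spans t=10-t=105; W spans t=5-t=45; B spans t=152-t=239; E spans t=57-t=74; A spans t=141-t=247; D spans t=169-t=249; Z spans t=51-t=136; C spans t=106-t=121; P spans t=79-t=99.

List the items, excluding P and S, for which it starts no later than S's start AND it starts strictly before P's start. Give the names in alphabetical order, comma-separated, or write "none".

Conditions: its start is no later than S's start (X.start <= t=178) AND its start is strictly before P's start (X.start < t=79).
A: start t=141 <= t=178? ✓; start t=141 < t=79? ✗ → no.
B: start t=152 <= t=178? ✓; start t=152 < t=79? ✗ → no.
C: start t=106 <= t=178? ✓; start t=106 < t=79? ✗ → no.
D: start t=169 <= t=178? ✓; start t=169 < t=79? ✗ → no.
E: start t=57 <= t=178? ✓; start t=57 < t=79? ✓ → yes.
G: start t=2 <= t=178? ✓; start t=2 < t=79? ✓ → yes.
J: start t=10 <= t=178? ✓; start t=10 < t=79? ✓ → yes.
L: start t=173 <= t=178? ✓; start t=173 < t=79? ✗ → no.
U: start t=97 <= t=178? ✓; start t=97 < t=79? ✗ → no.
V: start t=72 <= t=178? ✓; start t=72 < t=79? ✓ → yes.
W: start t=5 <= t=178? ✓; start t=5 < t=79? ✓ → yes.
Z: start t=51 <= t=178? ✓; start t=51 < t=79? ✓ → yes.
Result: E, G, J, V, W, Z.

E, G, J, V, W, Z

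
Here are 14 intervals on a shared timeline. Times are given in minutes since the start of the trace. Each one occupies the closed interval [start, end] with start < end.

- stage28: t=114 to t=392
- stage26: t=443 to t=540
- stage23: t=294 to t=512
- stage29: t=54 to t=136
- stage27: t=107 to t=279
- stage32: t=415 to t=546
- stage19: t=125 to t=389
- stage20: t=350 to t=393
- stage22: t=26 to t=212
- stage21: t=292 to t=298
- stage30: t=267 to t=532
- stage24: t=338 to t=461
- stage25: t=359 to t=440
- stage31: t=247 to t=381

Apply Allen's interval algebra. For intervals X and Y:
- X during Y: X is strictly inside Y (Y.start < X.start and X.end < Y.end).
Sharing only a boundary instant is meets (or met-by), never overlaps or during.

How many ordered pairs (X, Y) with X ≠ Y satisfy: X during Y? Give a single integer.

Checking all 182 ordered pairs for relation 'during'; matching pairs in alphabetical order:
(stage19, stage28): stage19 during stage28 ✓
(stage20, stage23): stage20 during stage23 ✓
(stage20, stage24): stage20 during stage24 ✓
(stage20, stage30): stage20 during stage30 ✓
(stage21, stage19): stage21 during stage19 ✓
(stage21, stage28): stage21 during stage28 ✓
(stage21, stage30): stage21 during stage30 ✓
(stage21, stage31): stage21 during stage31 ✓
(stage23, stage30): stage23 during stage30 ✓
(stage24, stage23): stage24 during stage23 ✓
(stage24, stage30): stage24 during stage30 ✓
(stage25, stage23): stage25 during stage23 ✓
(stage25, stage24): stage25 during stage24 ✓
(stage25, stage30): stage25 during stage30 ✓
(stage26, stage32): stage26 during stage32 ✓
(stage29, stage22): stage29 during stage22 ✓
(stage31, stage19): stage31 during stage19 ✓
(stage31, stage28): stage31 during stage28 ✓
Count: 18.

18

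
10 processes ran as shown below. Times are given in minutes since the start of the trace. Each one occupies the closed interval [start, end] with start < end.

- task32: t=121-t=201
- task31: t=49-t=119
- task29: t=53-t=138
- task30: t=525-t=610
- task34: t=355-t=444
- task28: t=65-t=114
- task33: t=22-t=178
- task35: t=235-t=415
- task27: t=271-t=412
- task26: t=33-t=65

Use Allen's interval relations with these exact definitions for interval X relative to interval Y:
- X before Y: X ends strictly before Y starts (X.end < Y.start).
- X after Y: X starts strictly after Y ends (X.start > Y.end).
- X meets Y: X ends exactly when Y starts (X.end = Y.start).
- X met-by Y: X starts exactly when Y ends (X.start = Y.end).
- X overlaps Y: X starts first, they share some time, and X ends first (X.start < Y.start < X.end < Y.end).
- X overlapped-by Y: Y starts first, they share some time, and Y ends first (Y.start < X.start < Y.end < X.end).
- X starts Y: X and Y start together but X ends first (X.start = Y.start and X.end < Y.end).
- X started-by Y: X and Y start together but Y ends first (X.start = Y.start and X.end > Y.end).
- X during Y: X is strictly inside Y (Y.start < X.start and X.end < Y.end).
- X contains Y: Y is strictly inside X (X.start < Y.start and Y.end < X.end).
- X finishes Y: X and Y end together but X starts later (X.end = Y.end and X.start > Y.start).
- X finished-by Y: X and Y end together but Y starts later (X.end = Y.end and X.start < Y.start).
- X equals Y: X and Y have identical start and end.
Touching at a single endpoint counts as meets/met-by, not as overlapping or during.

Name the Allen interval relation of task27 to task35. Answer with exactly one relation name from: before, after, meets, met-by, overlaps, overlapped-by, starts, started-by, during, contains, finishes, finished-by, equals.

task27 = [t=271, t=412]; task35 = [t=235, t=415].
Compare endpoints: task27.start > task35.start, task27.start < task35.end, task27.end > task35.start, task27.end < task35.end.
That pattern is 'during'.

during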